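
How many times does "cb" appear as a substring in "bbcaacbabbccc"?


Searching for "cb" in "bbcaacbabbccc"
Scanning each position:
  Position 0: "bb" => no
  Position 1: "bc" => no
  Position 2: "ca" => no
  Position 3: "aa" => no
  Position 4: "ac" => no
  Position 5: "cb" => MATCH
  Position 6: "ba" => no
  Position 7: "ab" => no
  Position 8: "bb" => no
  Position 9: "bc" => no
  Position 10: "cc" => no
  Position 11: "cc" => no
Total occurrences: 1

1


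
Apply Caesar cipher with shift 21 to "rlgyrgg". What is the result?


Caesar cipher: shift "rlgyrgg" by 21
  'r' (pos 17) + 21 = pos 12 = 'm'
  'l' (pos 11) + 21 = pos 6 = 'g'
  'g' (pos 6) + 21 = pos 1 = 'b'
  'y' (pos 24) + 21 = pos 19 = 't'
  'r' (pos 17) + 21 = pos 12 = 'm'
  'g' (pos 6) + 21 = pos 1 = 'b'
  'g' (pos 6) + 21 = pos 1 = 'b'
Result: mgbtmbb

mgbtmbb


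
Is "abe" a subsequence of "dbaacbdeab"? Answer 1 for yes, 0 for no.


Check if "abe" is a subsequence of "dbaacbdeab"
Greedy scan:
  Position 0 ('d'): no match needed
  Position 1 ('b'): no match needed
  Position 2 ('a'): matches sub[0] = 'a'
  Position 3 ('a'): no match needed
  Position 4 ('c'): no match needed
  Position 5 ('b'): matches sub[1] = 'b'
  Position 6 ('d'): no match needed
  Position 7 ('e'): matches sub[2] = 'e'
  Position 8 ('a'): no match needed
  Position 9 ('b'): no match needed
All 3 characters matched => is a subsequence

1


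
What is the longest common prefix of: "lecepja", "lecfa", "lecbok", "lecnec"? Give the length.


Words: lecepja, lecfa, lecbok, lecnec
  Position 0: all 'l' => match
  Position 1: all 'e' => match
  Position 2: all 'c' => match
  Position 3: ('e', 'f', 'b', 'n') => mismatch, stop
LCP = "lec" (length 3)

3


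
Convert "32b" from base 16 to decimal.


Input: "32b" in base 16
Positional expansion:
  Digit '3' (value 3) x 16^2 = 768
  Digit '2' (value 2) x 16^1 = 32
  Digit 'b' (value 11) x 16^0 = 11
Sum = 811

811


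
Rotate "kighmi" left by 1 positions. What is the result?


Input: "kighmi", rotate left by 1
First 1 characters: "k"
Remaining characters: "ighmi"
Concatenate remaining + first: "ighmi" + "k" = "ighmik"

ighmik


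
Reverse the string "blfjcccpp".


Input: blfjcccpp
Reading characters right to left:
  Position 8: 'p'
  Position 7: 'p'
  Position 6: 'c'
  Position 5: 'c'
  Position 4: 'c'
  Position 3: 'j'
  Position 2: 'f'
  Position 1: 'l'
  Position 0: 'b'
Reversed: ppcccjflb

ppcccjflb


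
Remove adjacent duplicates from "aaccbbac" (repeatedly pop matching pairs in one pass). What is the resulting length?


Input: aaccbbac
Stack-based adjacent duplicate removal:
  Read 'a': push. Stack: a
  Read 'a': matches stack top 'a' => pop. Stack: (empty)
  Read 'c': push. Stack: c
  Read 'c': matches stack top 'c' => pop. Stack: (empty)
  Read 'b': push. Stack: b
  Read 'b': matches stack top 'b' => pop. Stack: (empty)
  Read 'a': push. Stack: a
  Read 'c': push. Stack: ac
Final stack: "ac" (length 2)

2


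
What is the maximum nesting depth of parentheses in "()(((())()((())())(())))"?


Input: "()(((())()((())())(())))"
Tracking depth:
  Position 0 '(': depth becomes 1
  Position 1 ')': depth becomes 0
  Position 2 '(': depth becomes 1
  Position 3 '(': depth becomes 2
  Position 4 '(': depth becomes 3
  Position 5 '(': depth becomes 4
  Position 6 ')': depth becomes 3
  Position 7 ')': depth becomes 2
  Position 8 '(': depth becomes 3
  Position 9 ')': depth becomes 2
  Position 10 '(': depth becomes 3
  Position 11 '(': depth becomes 4
  Position 12 '(': depth becomes 5
  Position 13 ')': depth becomes 4
  Position 14 ')': depth becomes 3
  Position 15 '(': depth becomes 4
  Position 16 ')': depth becomes 3
  Position 17 ')': depth becomes 2
  Position 18 '(': depth becomes 3
  Position 19 '(': depth becomes 4
  Position 20 ')': depth becomes 3
  Position 21 ')': depth becomes 2
  Position 22 ')': depth becomes 1
  Position 23 ')': depth becomes 0
Maximum depth reached: 5

5


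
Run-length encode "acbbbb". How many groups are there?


Input: acbbbb
Scanning for consecutive runs:
  Group 1: 'a' x 1 (positions 0-0)
  Group 2: 'c' x 1 (positions 1-1)
  Group 3: 'b' x 4 (positions 2-5)
Total groups: 3

3


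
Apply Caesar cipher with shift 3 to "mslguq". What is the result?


Caesar cipher: shift "mslguq" by 3
  'm' (pos 12) + 3 = pos 15 = 'p'
  's' (pos 18) + 3 = pos 21 = 'v'
  'l' (pos 11) + 3 = pos 14 = 'o'
  'g' (pos 6) + 3 = pos 9 = 'j'
  'u' (pos 20) + 3 = pos 23 = 'x'
  'q' (pos 16) + 3 = pos 19 = 't'
Result: pvojxt

pvojxt


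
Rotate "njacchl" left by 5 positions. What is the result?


Input: "njacchl", rotate left by 5
First 5 characters: "njacc"
Remaining characters: "hl"
Concatenate remaining + first: "hl" + "njacc" = "hlnjacc"

hlnjacc


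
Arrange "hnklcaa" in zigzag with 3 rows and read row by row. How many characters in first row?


Zigzag "hnklcaa" into 3 rows:
Placing characters:
  'h' => row 0
  'n' => row 1
  'k' => row 2
  'l' => row 1
  'c' => row 0
  'a' => row 1
  'a' => row 2
Rows:
  Row 0: "hc"
  Row 1: "nla"
  Row 2: "ka"
First row length: 2

2


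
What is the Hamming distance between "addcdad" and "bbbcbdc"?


Comparing "addcdad" and "bbbcbdc" position by position:
  Position 0: 'a' vs 'b' => differ
  Position 1: 'd' vs 'b' => differ
  Position 2: 'd' vs 'b' => differ
  Position 3: 'c' vs 'c' => same
  Position 4: 'd' vs 'b' => differ
  Position 5: 'a' vs 'd' => differ
  Position 6: 'd' vs 'c' => differ
Total differences (Hamming distance): 6

6


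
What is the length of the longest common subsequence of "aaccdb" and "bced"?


LCS of "aaccdb" and "bced"
DP table:
           b    c    e    d
      0    0    0    0    0
  a   0    0    0    0    0
  a   0    0    0    0    0
  c   0    0    1    1    1
  c   0    0    1    1    1
  d   0    0    1    1    2
  b   0    1    1    1    2
LCS length = dp[6][4] = 2

2


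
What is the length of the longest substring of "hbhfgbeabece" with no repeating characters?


Input: "hbhfgbeabece"
Sliding window (track last position of each char):
  Position 0 ('h'): window [0,0] length 1 -- new best
  Position 1 ('b'): window [0,1] length 2 -- new best
  Position 2 ('h'): repeat (last at 0), move window start to 1
  Position 2 ('h'): window [1,2] length 2
  Position 3 ('f'): window [1,3] length 3 -- new best
  Position 4 ('g'): window [1,4] length 4 -- new best
  Position 5 ('b'): repeat (last at 1), move window start to 2
  Position 5 ('b'): window [2,5] length 4
  Position 6 ('e'): window [2,6] length 5 -- new best
  Position 7 ('a'): window [2,7] length 6 -- new best
  Position 8 ('b'): repeat (last at 5), move window start to 6
  Position 8 ('b'): window [6,8] length 3
  Position 9 ('e'): repeat (last at 6), move window start to 7
  Position 9 ('e'): window [7,9] length 3
  Position 10 ('c'): window [7,10] length 4
  Position 11 ('e'): repeat (last at 9), move window start to 10
  Position 11 ('e'): window [10,11] length 2
Longest substring with no repeats: "hfgbea" with length 6

6


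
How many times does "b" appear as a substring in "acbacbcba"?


Searching for "b" in "acbacbcba"
Scanning each position:
  Position 0: "a" => no
  Position 1: "c" => no
  Position 2: "b" => MATCH
  Position 3: "a" => no
  Position 4: "c" => no
  Position 5: "b" => MATCH
  Position 6: "c" => no
  Position 7: "b" => MATCH
  Position 8: "a" => no
Total occurrences: 3

3


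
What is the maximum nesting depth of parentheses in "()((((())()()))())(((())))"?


Input: "()((((())()()))())(((())))"
Tracking depth:
  Position 0 '(': depth becomes 1
  Position 1 ')': depth becomes 0
  Position 2 '(': depth becomes 1
  Position 3 '(': depth becomes 2
  Position 4 '(': depth becomes 3
  Position 5 '(': depth becomes 4
  Position 6 '(': depth becomes 5
  Position 7 ')': depth becomes 4
  Position 8 ')': depth becomes 3
  Position 9 '(': depth becomes 4
  Position 10 ')': depth becomes 3
  Position 11 '(': depth becomes 4
  Position 12 ')': depth becomes 3
  Position 13 ')': depth becomes 2
  Position 14 ')': depth becomes 1
  Position 15 '(': depth becomes 2
  Position 16 ')': depth becomes 1
  Position 17 ')': depth becomes 0
  Position 18 '(': depth becomes 1
  Position 19 '(': depth becomes 2
  Position 20 '(': depth becomes 3
  Position 21 '(': depth becomes 4
  Position 22 ')': depth becomes 3
  Position 23 ')': depth becomes 2
  Position 24 ')': depth becomes 1
  Position 25 ')': depth becomes 0
Maximum depth reached: 5

5


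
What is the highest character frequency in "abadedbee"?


Input: abadedbee
Character counts:
  'a': 2
  'b': 2
  'd': 2
  'e': 3
Maximum frequency: 3

3


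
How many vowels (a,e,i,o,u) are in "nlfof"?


Input: nlfof
Checking each character:
  'n' at position 0: consonant
  'l' at position 1: consonant
  'f' at position 2: consonant
  'o' at position 3: vowel (running total: 1)
  'f' at position 4: consonant
Total vowels: 1

1


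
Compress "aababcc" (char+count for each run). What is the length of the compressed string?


Input: aababcc
Runs:
  'a' x 2 => "a2"
  'b' x 1 => "b1"
  'a' x 1 => "a1"
  'b' x 1 => "b1"
  'c' x 2 => "c2"
Compressed: "a2b1a1b1c2"
Compressed length: 10

10


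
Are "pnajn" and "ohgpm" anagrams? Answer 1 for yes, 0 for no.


Strings: "pnajn", "ohgpm"
Sorted first:  ajnnp
Sorted second: ghmop
Differ at position 0: 'a' vs 'g' => not anagrams

0


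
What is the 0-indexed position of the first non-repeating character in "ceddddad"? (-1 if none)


Input: ceddddad
Character frequencies:
  'a': 1
  'c': 1
  'd': 5
  'e': 1
Scanning left to right for freq == 1:
  Position 0 ('c'): unique! => answer = 0

0


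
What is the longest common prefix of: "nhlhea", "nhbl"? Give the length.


Words: nhlhea, nhbl
  Position 0: all 'n' => match
  Position 1: all 'h' => match
  Position 2: ('l', 'b') => mismatch, stop
LCP = "nh" (length 2)

2


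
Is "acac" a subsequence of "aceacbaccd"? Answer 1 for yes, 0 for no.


Check if "acac" is a subsequence of "aceacbaccd"
Greedy scan:
  Position 0 ('a'): matches sub[0] = 'a'
  Position 1 ('c'): matches sub[1] = 'c'
  Position 2 ('e'): no match needed
  Position 3 ('a'): matches sub[2] = 'a'
  Position 4 ('c'): matches sub[3] = 'c'
  Position 5 ('b'): no match needed
  Position 6 ('a'): no match needed
  Position 7 ('c'): no match needed
  Position 8 ('c'): no match needed
  Position 9 ('d'): no match needed
All 4 characters matched => is a subsequence

1


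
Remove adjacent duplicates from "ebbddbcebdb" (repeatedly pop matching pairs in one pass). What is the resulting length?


Input: ebbddbcebdb
Stack-based adjacent duplicate removal:
  Read 'e': push. Stack: e
  Read 'b': push. Stack: eb
  Read 'b': matches stack top 'b' => pop. Stack: e
  Read 'd': push. Stack: ed
  Read 'd': matches stack top 'd' => pop. Stack: e
  Read 'b': push. Stack: eb
  Read 'c': push. Stack: ebc
  Read 'e': push. Stack: ebce
  Read 'b': push. Stack: ebceb
  Read 'd': push. Stack: ebcebd
  Read 'b': push. Stack: ebcebdb
Final stack: "ebcebdb" (length 7)

7


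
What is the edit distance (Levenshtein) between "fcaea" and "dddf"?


Computing edit distance: "fcaea" -> "dddf"
DP table:
           d    d    d    f
      0    1    2    3    4
  f   1    1    2    3    3
  c   2    2    2    3    4
  a   3    3    3    3    4
  e   4    4    4    4    4
  a   5    5    5    5    5
Edit distance = dp[5][4] = 5

5


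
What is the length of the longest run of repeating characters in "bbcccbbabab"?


Input: "bbcccbbabab"
Scanning for longest run:
  Position 1 ('b'): continues run of 'b', length=2
  Position 2 ('c'): new char, reset run to 1
  Position 3 ('c'): continues run of 'c', length=2
  Position 4 ('c'): continues run of 'c', length=3
  Position 5 ('b'): new char, reset run to 1
  Position 6 ('b'): continues run of 'b', length=2
  Position 7 ('a'): new char, reset run to 1
  Position 8 ('b'): new char, reset run to 1
  Position 9 ('a'): new char, reset run to 1
  Position 10 ('b'): new char, reset run to 1
Longest run: 'c' with length 3

3


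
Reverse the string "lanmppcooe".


Input: lanmppcooe
Reading characters right to left:
  Position 9: 'e'
  Position 8: 'o'
  Position 7: 'o'
  Position 6: 'c'
  Position 5: 'p'
  Position 4: 'p'
  Position 3: 'm'
  Position 2: 'n'
  Position 1: 'a'
  Position 0: 'l'
Reversed: eoocppmnal

eoocppmnal


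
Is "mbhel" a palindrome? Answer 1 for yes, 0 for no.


Input: mbhel
Reversed: lehbm
  Compare pos 0 ('m') with pos 4 ('l'): MISMATCH
  Compare pos 1 ('b') with pos 3 ('e'): MISMATCH
Result: not a palindrome

0


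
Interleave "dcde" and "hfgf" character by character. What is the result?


Interleaving "dcde" and "hfgf":
  Position 0: 'd' from first, 'h' from second => "dh"
  Position 1: 'c' from first, 'f' from second => "cf"
  Position 2: 'd' from first, 'g' from second => "dg"
  Position 3: 'e' from first, 'f' from second => "ef"
Result: dhcfdgef

dhcfdgef


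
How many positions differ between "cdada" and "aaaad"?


Comparing "cdada" and "aaaad" position by position:
  Position 0: 'c' vs 'a' => DIFFER
  Position 1: 'd' vs 'a' => DIFFER
  Position 2: 'a' vs 'a' => same
  Position 3: 'd' vs 'a' => DIFFER
  Position 4: 'a' vs 'd' => DIFFER
Positions that differ: 4

4


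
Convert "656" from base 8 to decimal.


Input: "656" in base 8
Positional expansion:
  Digit '6' (value 6) x 8^2 = 384
  Digit '5' (value 5) x 8^1 = 40
  Digit '6' (value 6) x 8^0 = 6
Sum = 430

430


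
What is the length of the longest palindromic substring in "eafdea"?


Input: "eafdea"
Checking substrings for palindromes:
  No multi-char palindromic substrings found
Longest palindromic substring: "e" with length 1

1


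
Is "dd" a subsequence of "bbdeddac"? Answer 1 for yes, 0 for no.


Check if "dd" is a subsequence of "bbdeddac"
Greedy scan:
  Position 0 ('b'): no match needed
  Position 1 ('b'): no match needed
  Position 2 ('d'): matches sub[0] = 'd'
  Position 3 ('e'): no match needed
  Position 4 ('d'): matches sub[1] = 'd'
  Position 5 ('d'): no match needed
  Position 6 ('a'): no match needed
  Position 7 ('c'): no match needed
All 2 characters matched => is a subsequence

1


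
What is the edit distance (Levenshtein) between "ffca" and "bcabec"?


Computing edit distance: "ffca" -> "bcabec"
DP table:
           b    c    a    b    e    c
      0    1    2    3    4    5    6
  f   1    1    2    3    4    5    6
  f   2    2    2    3    4    5    6
  c   3    3    2    3    4    5    5
  a   4    4    3    2    3    4    5
Edit distance = dp[4][6] = 5

5


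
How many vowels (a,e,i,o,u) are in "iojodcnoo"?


Input: iojodcnoo
Checking each character:
  'i' at position 0: vowel (running total: 1)
  'o' at position 1: vowel (running total: 2)
  'j' at position 2: consonant
  'o' at position 3: vowel (running total: 3)
  'd' at position 4: consonant
  'c' at position 5: consonant
  'n' at position 6: consonant
  'o' at position 7: vowel (running total: 4)
  'o' at position 8: vowel (running total: 5)
Total vowels: 5

5


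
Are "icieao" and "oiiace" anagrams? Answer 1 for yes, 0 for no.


Strings: "icieao", "oiiace"
Sorted first:  aceiio
Sorted second: aceiio
Sorted forms match => anagrams

1


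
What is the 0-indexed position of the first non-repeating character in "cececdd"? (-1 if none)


Input: cececdd
Character frequencies:
  'c': 3
  'd': 2
  'e': 2
Scanning left to right for freq == 1:
  Position 0 ('c'): freq=3, skip
  Position 1 ('e'): freq=2, skip
  Position 2 ('c'): freq=3, skip
  Position 3 ('e'): freq=2, skip
  Position 4 ('c'): freq=3, skip
  Position 5 ('d'): freq=2, skip
  Position 6 ('d'): freq=2, skip
  No unique character found => answer = -1

-1


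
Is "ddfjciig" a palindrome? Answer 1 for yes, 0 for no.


Input: ddfjciig
Reversed: giicjfdd
  Compare pos 0 ('d') with pos 7 ('g'): MISMATCH
  Compare pos 1 ('d') with pos 6 ('i'): MISMATCH
  Compare pos 2 ('f') with pos 5 ('i'): MISMATCH
  Compare pos 3 ('j') with pos 4 ('c'): MISMATCH
Result: not a palindrome

0


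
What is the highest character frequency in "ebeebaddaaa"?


Input: ebeebaddaaa
Character counts:
  'a': 4
  'b': 2
  'd': 2
  'e': 3
Maximum frequency: 4

4


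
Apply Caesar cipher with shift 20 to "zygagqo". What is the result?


Caesar cipher: shift "zygagqo" by 20
  'z' (pos 25) + 20 = pos 19 = 't'
  'y' (pos 24) + 20 = pos 18 = 's'
  'g' (pos 6) + 20 = pos 0 = 'a'
  'a' (pos 0) + 20 = pos 20 = 'u'
  'g' (pos 6) + 20 = pos 0 = 'a'
  'q' (pos 16) + 20 = pos 10 = 'k'
  'o' (pos 14) + 20 = pos 8 = 'i'
Result: tsauaki

tsauaki


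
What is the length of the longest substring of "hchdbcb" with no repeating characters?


Input: "hchdbcb"
Sliding window (track last position of each char):
  Position 0 ('h'): window [0,0] length 1 -- new best
  Position 1 ('c'): window [0,1] length 2 -- new best
  Position 2 ('h'): repeat (last at 0), move window start to 1
  Position 2 ('h'): window [1,2] length 2
  Position 3 ('d'): window [1,3] length 3 -- new best
  Position 4 ('b'): window [1,4] length 4 -- new best
  Position 5 ('c'): repeat (last at 1), move window start to 2
  Position 5 ('c'): window [2,5] length 4
  Position 6 ('b'): repeat (last at 4), move window start to 5
  Position 6 ('b'): window [5,6] length 2
Longest substring with no repeats: "chdb" with length 4

4


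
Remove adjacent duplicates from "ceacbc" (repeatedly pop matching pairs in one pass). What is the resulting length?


Input: ceacbc
Stack-based adjacent duplicate removal:
  Read 'c': push. Stack: c
  Read 'e': push. Stack: ce
  Read 'a': push. Stack: cea
  Read 'c': push. Stack: ceac
  Read 'b': push. Stack: ceacb
  Read 'c': push. Stack: ceacbc
Final stack: "ceacbc" (length 6)

6


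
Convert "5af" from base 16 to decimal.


Input: "5af" in base 16
Positional expansion:
  Digit '5' (value 5) x 16^2 = 1280
  Digit 'a' (value 10) x 16^1 = 160
  Digit 'f' (value 15) x 16^0 = 15
Sum = 1455

1455


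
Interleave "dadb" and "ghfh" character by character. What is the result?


Interleaving "dadb" and "ghfh":
  Position 0: 'd' from first, 'g' from second => "dg"
  Position 1: 'a' from first, 'h' from second => "ah"
  Position 2: 'd' from first, 'f' from second => "df"
  Position 3: 'b' from first, 'h' from second => "bh"
Result: dgahdfbh

dgahdfbh


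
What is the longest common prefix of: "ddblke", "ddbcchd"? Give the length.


Words: ddblke, ddbcchd
  Position 0: all 'd' => match
  Position 1: all 'd' => match
  Position 2: all 'b' => match
  Position 3: ('l', 'c') => mismatch, stop
LCP = "ddb" (length 3)

3


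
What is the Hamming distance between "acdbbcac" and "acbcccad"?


Comparing "acdbbcac" and "acbcccad" position by position:
  Position 0: 'a' vs 'a' => same
  Position 1: 'c' vs 'c' => same
  Position 2: 'd' vs 'b' => differ
  Position 3: 'b' vs 'c' => differ
  Position 4: 'b' vs 'c' => differ
  Position 5: 'c' vs 'c' => same
  Position 6: 'a' vs 'a' => same
  Position 7: 'c' vs 'd' => differ
Total differences (Hamming distance): 4

4


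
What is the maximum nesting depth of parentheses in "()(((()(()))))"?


Input: "()(((()(()))))"
Tracking depth:
  Position 0 '(': depth becomes 1
  Position 1 ')': depth becomes 0
  Position 2 '(': depth becomes 1
  Position 3 '(': depth becomes 2
  Position 4 '(': depth becomes 3
  Position 5 '(': depth becomes 4
  Position 6 ')': depth becomes 3
  Position 7 '(': depth becomes 4
  Position 8 '(': depth becomes 5
  Position 9 ')': depth becomes 4
  Position 10 ')': depth becomes 3
  Position 11 ')': depth becomes 2
  Position 12 ')': depth becomes 1
  Position 13 ')': depth becomes 0
Maximum depth reached: 5

5


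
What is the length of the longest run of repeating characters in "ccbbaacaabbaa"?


Input: "ccbbaacaabbaa"
Scanning for longest run:
  Position 1 ('c'): continues run of 'c', length=2
  Position 2 ('b'): new char, reset run to 1
  Position 3 ('b'): continues run of 'b', length=2
  Position 4 ('a'): new char, reset run to 1
  Position 5 ('a'): continues run of 'a', length=2
  Position 6 ('c'): new char, reset run to 1
  Position 7 ('a'): new char, reset run to 1
  Position 8 ('a'): continues run of 'a', length=2
  Position 9 ('b'): new char, reset run to 1
  Position 10 ('b'): continues run of 'b', length=2
  Position 11 ('a'): new char, reset run to 1
  Position 12 ('a'): continues run of 'a', length=2
Longest run: 'c' with length 2

2


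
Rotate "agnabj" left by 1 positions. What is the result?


Input: "agnabj", rotate left by 1
First 1 characters: "a"
Remaining characters: "gnabj"
Concatenate remaining + first: "gnabj" + "a" = "gnabja"

gnabja


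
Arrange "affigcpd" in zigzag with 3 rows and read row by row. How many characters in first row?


Zigzag "affigcpd" into 3 rows:
Placing characters:
  'a' => row 0
  'f' => row 1
  'f' => row 2
  'i' => row 1
  'g' => row 0
  'c' => row 1
  'p' => row 2
  'd' => row 1
Rows:
  Row 0: "ag"
  Row 1: "ficd"
  Row 2: "fp"
First row length: 2

2


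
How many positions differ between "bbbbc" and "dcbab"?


Comparing "bbbbc" and "dcbab" position by position:
  Position 0: 'b' vs 'd' => DIFFER
  Position 1: 'b' vs 'c' => DIFFER
  Position 2: 'b' vs 'b' => same
  Position 3: 'b' vs 'a' => DIFFER
  Position 4: 'c' vs 'b' => DIFFER
Positions that differ: 4

4


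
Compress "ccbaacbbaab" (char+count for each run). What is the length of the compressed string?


Input: ccbaacbbaab
Runs:
  'c' x 2 => "c2"
  'b' x 1 => "b1"
  'a' x 2 => "a2"
  'c' x 1 => "c1"
  'b' x 2 => "b2"
  'a' x 2 => "a2"
  'b' x 1 => "b1"
Compressed: "c2b1a2c1b2a2b1"
Compressed length: 14

14


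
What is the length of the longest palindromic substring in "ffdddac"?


Input: "ffdddac"
Checking substrings for palindromes:
  [2:5] "ddd" (len 3) => palindrome
  [0:2] "ff" (len 2) => palindrome
  [2:4] "dd" (len 2) => palindrome
  [3:5] "dd" (len 2) => palindrome
Longest palindromic substring: "ddd" with length 3

3


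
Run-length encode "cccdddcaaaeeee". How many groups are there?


Input: cccdddcaaaeeee
Scanning for consecutive runs:
  Group 1: 'c' x 3 (positions 0-2)
  Group 2: 'd' x 3 (positions 3-5)
  Group 3: 'c' x 1 (positions 6-6)
  Group 4: 'a' x 3 (positions 7-9)
  Group 5: 'e' x 4 (positions 10-13)
Total groups: 5

5


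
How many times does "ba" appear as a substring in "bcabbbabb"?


Searching for "ba" in "bcabbbabb"
Scanning each position:
  Position 0: "bc" => no
  Position 1: "ca" => no
  Position 2: "ab" => no
  Position 3: "bb" => no
  Position 4: "bb" => no
  Position 5: "ba" => MATCH
  Position 6: "ab" => no
  Position 7: "bb" => no
Total occurrences: 1

1


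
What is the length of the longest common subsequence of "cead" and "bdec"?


LCS of "cead" and "bdec"
DP table:
           b    d    e    c
      0    0    0    0    0
  c   0    0    0    0    1
  e   0    0    0    1    1
  a   0    0    0    1    1
  d   0    0    1    1    1
LCS length = dp[4][4] = 1

1


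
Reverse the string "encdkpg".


Input: encdkpg
Reading characters right to left:
  Position 6: 'g'
  Position 5: 'p'
  Position 4: 'k'
  Position 3: 'd'
  Position 2: 'c'
  Position 1: 'n'
  Position 0: 'e'
Reversed: gpkdcne

gpkdcne


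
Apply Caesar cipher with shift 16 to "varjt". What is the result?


Caesar cipher: shift "varjt" by 16
  'v' (pos 21) + 16 = pos 11 = 'l'
  'a' (pos 0) + 16 = pos 16 = 'q'
  'r' (pos 17) + 16 = pos 7 = 'h'
  'j' (pos 9) + 16 = pos 25 = 'z'
  't' (pos 19) + 16 = pos 9 = 'j'
Result: lqhzj

lqhzj


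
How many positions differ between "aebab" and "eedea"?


Comparing "aebab" and "eedea" position by position:
  Position 0: 'a' vs 'e' => DIFFER
  Position 1: 'e' vs 'e' => same
  Position 2: 'b' vs 'd' => DIFFER
  Position 3: 'a' vs 'e' => DIFFER
  Position 4: 'b' vs 'a' => DIFFER
Positions that differ: 4

4


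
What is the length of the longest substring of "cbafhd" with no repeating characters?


Input: "cbafhd"
Sliding window (track last position of each char):
  Position 0 ('c'): window [0,0] length 1 -- new best
  Position 1 ('b'): window [0,1] length 2 -- new best
  Position 2 ('a'): window [0,2] length 3 -- new best
  Position 3 ('f'): window [0,3] length 4 -- new best
  Position 4 ('h'): window [0,4] length 5 -- new best
  Position 5 ('d'): window [0,5] length 6 -- new best
Longest substring with no repeats: "cbafhd" with length 6

6


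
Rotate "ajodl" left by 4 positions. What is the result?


Input: "ajodl", rotate left by 4
First 4 characters: "ajod"
Remaining characters: "l"
Concatenate remaining + first: "l" + "ajod" = "lajod"

lajod


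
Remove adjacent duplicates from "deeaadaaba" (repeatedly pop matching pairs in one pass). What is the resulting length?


Input: deeaadaaba
Stack-based adjacent duplicate removal:
  Read 'd': push. Stack: d
  Read 'e': push. Stack: de
  Read 'e': matches stack top 'e' => pop. Stack: d
  Read 'a': push. Stack: da
  Read 'a': matches stack top 'a' => pop. Stack: d
  Read 'd': matches stack top 'd' => pop. Stack: (empty)
  Read 'a': push. Stack: a
  Read 'a': matches stack top 'a' => pop. Stack: (empty)
  Read 'b': push. Stack: b
  Read 'a': push. Stack: ba
Final stack: "ba" (length 2)

2


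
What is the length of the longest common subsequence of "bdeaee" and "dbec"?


LCS of "bdeaee" and "dbec"
DP table:
           d    b    e    c
      0    0    0    0    0
  b   0    0    1    1    1
  d   0    1    1    1    1
  e   0    1    1    2    2
  a   0    1    1    2    2
  e   0    1    1    2    2
  e   0    1    1    2    2
LCS length = dp[6][4] = 2

2


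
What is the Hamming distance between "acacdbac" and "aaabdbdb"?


Comparing "acacdbac" and "aaabdbdb" position by position:
  Position 0: 'a' vs 'a' => same
  Position 1: 'c' vs 'a' => differ
  Position 2: 'a' vs 'a' => same
  Position 3: 'c' vs 'b' => differ
  Position 4: 'd' vs 'd' => same
  Position 5: 'b' vs 'b' => same
  Position 6: 'a' vs 'd' => differ
  Position 7: 'c' vs 'b' => differ
Total differences (Hamming distance): 4

4


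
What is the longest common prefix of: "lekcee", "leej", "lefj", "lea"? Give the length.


Words: lekcee, leej, lefj, lea
  Position 0: all 'l' => match
  Position 1: all 'e' => match
  Position 2: ('k', 'e', 'f', 'a') => mismatch, stop
LCP = "le" (length 2)

2


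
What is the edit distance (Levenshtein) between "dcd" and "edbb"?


Computing edit distance: "dcd" -> "edbb"
DP table:
           e    d    b    b
      0    1    2    3    4
  d   1    1    1    2    3
  c   2    2    2    2    3
  d   3    3    2    3    3
Edit distance = dp[3][4] = 3

3


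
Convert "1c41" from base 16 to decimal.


Input: "1c41" in base 16
Positional expansion:
  Digit '1' (value 1) x 16^3 = 4096
  Digit 'c' (value 12) x 16^2 = 3072
  Digit '4' (value 4) x 16^1 = 64
  Digit '1' (value 1) x 16^0 = 1
Sum = 7233

7233


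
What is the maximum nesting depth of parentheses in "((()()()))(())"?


Input: "((()()()))(())"
Tracking depth:
  Position 0 '(': depth becomes 1
  Position 1 '(': depth becomes 2
  Position 2 '(': depth becomes 3
  Position 3 ')': depth becomes 2
  Position 4 '(': depth becomes 3
  Position 5 ')': depth becomes 2
  Position 6 '(': depth becomes 3
  Position 7 ')': depth becomes 2
  Position 8 ')': depth becomes 1
  Position 9 ')': depth becomes 0
  Position 10 '(': depth becomes 1
  Position 11 '(': depth becomes 2
  Position 12 ')': depth becomes 1
  Position 13 ')': depth becomes 0
Maximum depth reached: 3

3


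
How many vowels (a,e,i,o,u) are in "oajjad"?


Input: oajjad
Checking each character:
  'o' at position 0: vowel (running total: 1)
  'a' at position 1: vowel (running total: 2)
  'j' at position 2: consonant
  'j' at position 3: consonant
  'a' at position 4: vowel (running total: 3)
  'd' at position 5: consonant
Total vowels: 3

3


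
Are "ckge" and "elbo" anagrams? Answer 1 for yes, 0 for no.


Strings: "ckge", "elbo"
Sorted first:  cegk
Sorted second: belo
Differ at position 0: 'c' vs 'b' => not anagrams

0


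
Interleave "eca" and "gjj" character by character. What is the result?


Interleaving "eca" and "gjj":
  Position 0: 'e' from first, 'g' from second => "eg"
  Position 1: 'c' from first, 'j' from second => "cj"
  Position 2: 'a' from first, 'j' from second => "aj"
Result: egcjaj

egcjaj


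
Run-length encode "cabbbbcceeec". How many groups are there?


Input: cabbbbcceeec
Scanning for consecutive runs:
  Group 1: 'c' x 1 (positions 0-0)
  Group 2: 'a' x 1 (positions 1-1)
  Group 3: 'b' x 4 (positions 2-5)
  Group 4: 'c' x 2 (positions 6-7)
  Group 5: 'e' x 3 (positions 8-10)
  Group 6: 'c' x 1 (positions 11-11)
Total groups: 6

6


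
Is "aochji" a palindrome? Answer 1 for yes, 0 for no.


Input: aochji
Reversed: ijhcoa
  Compare pos 0 ('a') with pos 5 ('i'): MISMATCH
  Compare pos 1 ('o') with pos 4 ('j'): MISMATCH
  Compare pos 2 ('c') with pos 3 ('h'): MISMATCH
Result: not a palindrome

0


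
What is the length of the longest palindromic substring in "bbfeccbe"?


Input: "bbfeccbe"
Checking substrings for palindromes:
  [0:2] "bb" (len 2) => palindrome
  [4:6] "cc" (len 2) => palindrome
Longest palindromic substring: "bb" with length 2

2


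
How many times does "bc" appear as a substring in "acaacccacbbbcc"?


Searching for "bc" in "acaacccacbbbcc"
Scanning each position:
  Position 0: "ac" => no
  Position 1: "ca" => no
  Position 2: "aa" => no
  Position 3: "ac" => no
  Position 4: "cc" => no
  Position 5: "cc" => no
  Position 6: "ca" => no
  Position 7: "ac" => no
  Position 8: "cb" => no
  Position 9: "bb" => no
  Position 10: "bb" => no
  Position 11: "bc" => MATCH
  Position 12: "cc" => no
Total occurrences: 1

1


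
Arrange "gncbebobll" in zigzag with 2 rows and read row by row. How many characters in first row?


Zigzag "gncbebobll" into 2 rows:
Placing characters:
  'g' => row 0
  'n' => row 1
  'c' => row 0
  'b' => row 1
  'e' => row 0
  'b' => row 1
  'o' => row 0
  'b' => row 1
  'l' => row 0
  'l' => row 1
Rows:
  Row 0: "gceol"
  Row 1: "nbbbl"
First row length: 5

5


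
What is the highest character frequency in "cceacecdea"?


Input: cceacecdea
Character counts:
  'a': 2
  'c': 4
  'd': 1
  'e': 3
Maximum frequency: 4

4


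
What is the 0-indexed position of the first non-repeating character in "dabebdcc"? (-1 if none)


Input: dabebdcc
Character frequencies:
  'a': 1
  'b': 2
  'c': 2
  'd': 2
  'e': 1
Scanning left to right for freq == 1:
  Position 0 ('d'): freq=2, skip
  Position 1 ('a'): unique! => answer = 1

1


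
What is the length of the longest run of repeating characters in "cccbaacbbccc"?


Input: "cccbaacbbccc"
Scanning for longest run:
  Position 1 ('c'): continues run of 'c', length=2
  Position 2 ('c'): continues run of 'c', length=3
  Position 3 ('b'): new char, reset run to 1
  Position 4 ('a'): new char, reset run to 1
  Position 5 ('a'): continues run of 'a', length=2
  Position 6 ('c'): new char, reset run to 1
  Position 7 ('b'): new char, reset run to 1
  Position 8 ('b'): continues run of 'b', length=2
  Position 9 ('c'): new char, reset run to 1
  Position 10 ('c'): continues run of 'c', length=2
  Position 11 ('c'): continues run of 'c', length=3
Longest run: 'c' with length 3

3


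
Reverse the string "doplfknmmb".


Input: doplfknmmb
Reading characters right to left:
  Position 9: 'b'
  Position 8: 'm'
  Position 7: 'm'
  Position 6: 'n'
  Position 5: 'k'
  Position 4: 'f'
  Position 3: 'l'
  Position 2: 'p'
  Position 1: 'o'
  Position 0: 'd'
Reversed: bmmnkflpod

bmmnkflpod


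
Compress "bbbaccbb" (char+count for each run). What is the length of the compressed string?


Input: bbbaccbb
Runs:
  'b' x 3 => "b3"
  'a' x 1 => "a1"
  'c' x 2 => "c2"
  'b' x 2 => "b2"
Compressed: "b3a1c2b2"
Compressed length: 8

8


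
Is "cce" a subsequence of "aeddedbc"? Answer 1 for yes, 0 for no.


Check if "cce" is a subsequence of "aeddedbc"
Greedy scan:
  Position 0 ('a'): no match needed
  Position 1 ('e'): no match needed
  Position 2 ('d'): no match needed
  Position 3 ('d'): no match needed
  Position 4 ('e'): no match needed
  Position 5 ('d'): no match needed
  Position 6 ('b'): no match needed
  Position 7 ('c'): matches sub[0] = 'c'
Only matched 1/3 characters => not a subsequence

0


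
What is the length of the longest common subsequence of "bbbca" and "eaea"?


LCS of "bbbca" and "eaea"
DP table:
           e    a    e    a
      0    0    0    0    0
  b   0    0    0    0    0
  b   0    0    0    0    0
  b   0    0    0    0    0
  c   0    0    0    0    0
  a   0    0    1    1    1
LCS length = dp[5][4] = 1

1


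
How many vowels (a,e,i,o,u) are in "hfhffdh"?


Input: hfhffdh
Checking each character:
  'h' at position 0: consonant
  'f' at position 1: consonant
  'h' at position 2: consonant
  'f' at position 3: consonant
  'f' at position 4: consonant
  'd' at position 5: consonant
  'h' at position 6: consonant
Total vowels: 0

0


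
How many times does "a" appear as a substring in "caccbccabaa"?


Searching for "a" in "caccbccabaa"
Scanning each position:
  Position 0: "c" => no
  Position 1: "a" => MATCH
  Position 2: "c" => no
  Position 3: "c" => no
  Position 4: "b" => no
  Position 5: "c" => no
  Position 6: "c" => no
  Position 7: "a" => MATCH
  Position 8: "b" => no
  Position 9: "a" => MATCH
  Position 10: "a" => MATCH
Total occurrences: 4

4


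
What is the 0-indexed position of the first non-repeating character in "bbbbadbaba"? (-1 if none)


Input: bbbbadbaba
Character frequencies:
  'a': 3
  'b': 6
  'd': 1
Scanning left to right for freq == 1:
  Position 0 ('b'): freq=6, skip
  Position 1 ('b'): freq=6, skip
  Position 2 ('b'): freq=6, skip
  Position 3 ('b'): freq=6, skip
  Position 4 ('a'): freq=3, skip
  Position 5 ('d'): unique! => answer = 5

5


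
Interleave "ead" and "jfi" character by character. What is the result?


Interleaving "ead" and "jfi":
  Position 0: 'e' from first, 'j' from second => "ej"
  Position 1: 'a' from first, 'f' from second => "af"
  Position 2: 'd' from first, 'i' from second => "di"
Result: ejafdi

ejafdi


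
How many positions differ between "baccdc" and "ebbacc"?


Comparing "baccdc" and "ebbacc" position by position:
  Position 0: 'b' vs 'e' => DIFFER
  Position 1: 'a' vs 'b' => DIFFER
  Position 2: 'c' vs 'b' => DIFFER
  Position 3: 'c' vs 'a' => DIFFER
  Position 4: 'd' vs 'c' => DIFFER
  Position 5: 'c' vs 'c' => same
Positions that differ: 5

5


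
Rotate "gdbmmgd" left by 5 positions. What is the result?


Input: "gdbmmgd", rotate left by 5
First 5 characters: "gdbmm"
Remaining characters: "gd"
Concatenate remaining + first: "gd" + "gdbmm" = "gdgdbmm"

gdgdbmm


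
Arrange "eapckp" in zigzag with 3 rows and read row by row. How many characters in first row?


Zigzag "eapckp" into 3 rows:
Placing characters:
  'e' => row 0
  'a' => row 1
  'p' => row 2
  'c' => row 1
  'k' => row 0
  'p' => row 1
Rows:
  Row 0: "ek"
  Row 1: "acp"
  Row 2: "p"
First row length: 2

2


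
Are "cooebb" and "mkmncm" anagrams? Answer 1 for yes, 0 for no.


Strings: "cooebb", "mkmncm"
Sorted first:  bbceoo
Sorted second: ckmmmn
Differ at position 0: 'b' vs 'c' => not anagrams

0


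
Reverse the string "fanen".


Input: fanen
Reading characters right to left:
  Position 4: 'n'
  Position 3: 'e'
  Position 2: 'n'
  Position 1: 'a'
  Position 0: 'f'
Reversed: nenaf

nenaf


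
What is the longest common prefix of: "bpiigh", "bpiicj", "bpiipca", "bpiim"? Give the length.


Words: bpiigh, bpiicj, bpiipca, bpiim
  Position 0: all 'b' => match
  Position 1: all 'p' => match
  Position 2: all 'i' => match
  Position 3: all 'i' => match
  Position 4: ('g', 'c', 'p', 'm') => mismatch, stop
LCP = "bpii" (length 4)

4


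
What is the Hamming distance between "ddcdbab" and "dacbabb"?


Comparing "ddcdbab" and "dacbabb" position by position:
  Position 0: 'd' vs 'd' => same
  Position 1: 'd' vs 'a' => differ
  Position 2: 'c' vs 'c' => same
  Position 3: 'd' vs 'b' => differ
  Position 4: 'b' vs 'a' => differ
  Position 5: 'a' vs 'b' => differ
  Position 6: 'b' vs 'b' => same
Total differences (Hamming distance): 4

4


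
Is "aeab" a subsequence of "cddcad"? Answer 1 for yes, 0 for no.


Check if "aeab" is a subsequence of "cddcad"
Greedy scan:
  Position 0 ('c'): no match needed
  Position 1 ('d'): no match needed
  Position 2 ('d'): no match needed
  Position 3 ('c'): no match needed
  Position 4 ('a'): matches sub[0] = 'a'
  Position 5 ('d'): no match needed
Only matched 1/4 characters => not a subsequence

0


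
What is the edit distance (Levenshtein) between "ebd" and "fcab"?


Computing edit distance: "ebd" -> "fcab"
DP table:
           f    c    a    b
      0    1    2    3    4
  e   1    1    2    3    4
  b   2    2    2    3    3
  d   3    3    3    3    4
Edit distance = dp[3][4] = 4

4


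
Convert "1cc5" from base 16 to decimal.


Input: "1cc5" in base 16
Positional expansion:
  Digit '1' (value 1) x 16^3 = 4096
  Digit 'c' (value 12) x 16^2 = 3072
  Digit 'c' (value 12) x 16^1 = 192
  Digit '5' (value 5) x 16^0 = 5
Sum = 7365

7365


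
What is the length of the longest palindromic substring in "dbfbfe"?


Input: "dbfbfe"
Checking substrings for palindromes:
  [1:4] "bfb" (len 3) => palindrome
  [2:5] "fbf" (len 3) => palindrome
Longest palindromic substring: "bfb" with length 3

3


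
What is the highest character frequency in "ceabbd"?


Input: ceabbd
Character counts:
  'a': 1
  'b': 2
  'c': 1
  'd': 1
  'e': 1
Maximum frequency: 2

2


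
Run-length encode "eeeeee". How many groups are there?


Input: eeeeee
Scanning for consecutive runs:
  Group 1: 'e' x 6 (positions 0-5)
Total groups: 1

1


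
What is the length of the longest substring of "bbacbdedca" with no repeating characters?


Input: "bbacbdedca"
Sliding window (track last position of each char):
  Position 0 ('b'): window [0,0] length 1 -- new best
  Position 1 ('b'): repeat (last at 0), move window start to 1
  Position 1 ('b'): window [1,1] length 1
  Position 2 ('a'): window [1,2] length 2 -- new best
  Position 3 ('c'): window [1,3] length 3 -- new best
  Position 4 ('b'): repeat (last at 1), move window start to 2
  Position 4 ('b'): window [2,4] length 3
  Position 5 ('d'): window [2,5] length 4 -- new best
  Position 6 ('e'): window [2,6] length 5 -- new best
  Position 7 ('d'): repeat (last at 5), move window start to 6
  Position 7 ('d'): window [6,7] length 2
  Position 8 ('c'): window [6,8] length 3
  Position 9 ('a'): window [6,9] length 4
Longest substring with no repeats: "acbde" with length 5

5


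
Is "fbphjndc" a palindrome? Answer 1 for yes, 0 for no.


Input: fbphjndc
Reversed: cdnjhpbf
  Compare pos 0 ('f') with pos 7 ('c'): MISMATCH
  Compare pos 1 ('b') with pos 6 ('d'): MISMATCH
  Compare pos 2 ('p') with pos 5 ('n'): MISMATCH
  Compare pos 3 ('h') with pos 4 ('j'): MISMATCH
Result: not a palindrome

0


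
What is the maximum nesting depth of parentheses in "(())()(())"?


Input: "(())()(())"
Tracking depth:
  Position 0 '(': depth becomes 1
  Position 1 '(': depth becomes 2
  Position 2 ')': depth becomes 1
  Position 3 ')': depth becomes 0
  Position 4 '(': depth becomes 1
  Position 5 ')': depth becomes 0
  Position 6 '(': depth becomes 1
  Position 7 '(': depth becomes 2
  Position 8 ')': depth becomes 1
  Position 9 ')': depth becomes 0
Maximum depth reached: 2

2


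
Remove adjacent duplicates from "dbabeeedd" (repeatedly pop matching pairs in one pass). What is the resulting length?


Input: dbabeeedd
Stack-based adjacent duplicate removal:
  Read 'd': push. Stack: d
  Read 'b': push. Stack: db
  Read 'a': push. Stack: dba
  Read 'b': push. Stack: dbab
  Read 'e': push. Stack: dbabe
  Read 'e': matches stack top 'e' => pop. Stack: dbab
  Read 'e': push. Stack: dbabe
  Read 'd': push. Stack: dbabed
  Read 'd': matches stack top 'd' => pop. Stack: dbabe
Final stack: "dbabe" (length 5)

5


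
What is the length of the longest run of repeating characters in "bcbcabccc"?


Input: "bcbcabccc"
Scanning for longest run:
  Position 1 ('c'): new char, reset run to 1
  Position 2 ('b'): new char, reset run to 1
  Position 3 ('c'): new char, reset run to 1
  Position 4 ('a'): new char, reset run to 1
  Position 5 ('b'): new char, reset run to 1
  Position 6 ('c'): new char, reset run to 1
  Position 7 ('c'): continues run of 'c', length=2
  Position 8 ('c'): continues run of 'c', length=3
Longest run: 'c' with length 3

3
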